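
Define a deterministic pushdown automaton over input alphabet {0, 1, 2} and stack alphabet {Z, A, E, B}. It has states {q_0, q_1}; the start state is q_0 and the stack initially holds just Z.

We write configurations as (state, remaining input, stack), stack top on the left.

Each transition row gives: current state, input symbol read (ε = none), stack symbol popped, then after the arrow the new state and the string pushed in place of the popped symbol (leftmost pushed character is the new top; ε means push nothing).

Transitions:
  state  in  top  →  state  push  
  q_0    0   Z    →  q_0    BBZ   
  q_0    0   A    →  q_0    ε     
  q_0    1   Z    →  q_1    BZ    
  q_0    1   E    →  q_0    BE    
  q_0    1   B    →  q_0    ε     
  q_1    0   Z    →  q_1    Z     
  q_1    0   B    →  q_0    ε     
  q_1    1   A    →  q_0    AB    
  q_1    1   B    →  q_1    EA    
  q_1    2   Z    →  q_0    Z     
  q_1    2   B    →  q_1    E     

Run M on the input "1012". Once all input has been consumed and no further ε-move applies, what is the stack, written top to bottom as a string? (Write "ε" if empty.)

EZ

(q_0, 1012, Z)
  read 1, top Z: go to q_1, push BZ → (q_1, 012, BZ)
  read 0, top B: go to q_0, push ε → (q_0, 12, Z)
  read 1, top Z: go to q_1, push BZ → (q_1, 2, BZ)
  read 2, top B: go to q_1, push E → (q_1, ε, EZ)
All input consumed in state q_1 with stack EZ.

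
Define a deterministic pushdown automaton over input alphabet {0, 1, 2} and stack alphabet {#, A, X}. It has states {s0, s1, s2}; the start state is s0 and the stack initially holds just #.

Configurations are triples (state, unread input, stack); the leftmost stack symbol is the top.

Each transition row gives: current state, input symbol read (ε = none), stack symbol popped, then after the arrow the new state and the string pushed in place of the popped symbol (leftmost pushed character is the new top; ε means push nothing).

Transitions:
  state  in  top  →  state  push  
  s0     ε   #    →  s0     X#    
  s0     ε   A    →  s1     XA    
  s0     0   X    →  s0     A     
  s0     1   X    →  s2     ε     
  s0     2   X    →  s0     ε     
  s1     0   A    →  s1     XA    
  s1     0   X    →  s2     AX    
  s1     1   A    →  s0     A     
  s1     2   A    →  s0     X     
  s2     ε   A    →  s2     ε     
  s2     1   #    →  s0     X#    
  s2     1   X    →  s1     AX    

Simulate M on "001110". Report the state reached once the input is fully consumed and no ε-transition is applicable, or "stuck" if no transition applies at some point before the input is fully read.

(s0, 001110, #) ⊢ (s0, 001110, X#) ⊢ (s0, 01110, A#) ⊢ (s1, 01110, XA#) ⊢ (s2, 1110, AXA#) ⊢ (s2, 1110, XA#) ⊢ (s1, 110, AXA#) ⊢ (s0, 10, AXA#) ⊢ (s1, 10, XAXA#)
No transition for (s1, 1, top X); M blocks with input 10 remaining.

stuck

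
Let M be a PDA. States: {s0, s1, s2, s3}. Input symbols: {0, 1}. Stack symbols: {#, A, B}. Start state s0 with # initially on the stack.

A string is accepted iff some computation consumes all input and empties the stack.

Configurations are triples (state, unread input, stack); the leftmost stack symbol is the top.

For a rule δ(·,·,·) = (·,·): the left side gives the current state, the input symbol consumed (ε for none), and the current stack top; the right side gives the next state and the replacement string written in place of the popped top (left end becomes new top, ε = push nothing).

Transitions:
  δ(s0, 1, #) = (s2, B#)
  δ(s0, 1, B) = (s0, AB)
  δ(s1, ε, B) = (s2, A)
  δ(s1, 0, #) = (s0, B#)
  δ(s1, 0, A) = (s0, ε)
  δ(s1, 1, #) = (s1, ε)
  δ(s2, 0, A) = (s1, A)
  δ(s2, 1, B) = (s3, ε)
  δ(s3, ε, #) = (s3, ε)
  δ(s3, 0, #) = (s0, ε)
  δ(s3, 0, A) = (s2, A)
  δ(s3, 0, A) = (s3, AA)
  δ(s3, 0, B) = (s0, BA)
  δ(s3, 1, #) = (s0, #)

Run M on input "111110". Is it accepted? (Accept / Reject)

Accept

One accepting computation: (s0, 111110, #) ⊢ (s2, 11110, B#) ⊢ (s3, 1110, #) ⊢ (s0, 110, #) ⊢ (s2, 10, B#) ⊢ (s3, 0, #) ⊢ (s0, ε, ε)
All input consumed and the stack is empty.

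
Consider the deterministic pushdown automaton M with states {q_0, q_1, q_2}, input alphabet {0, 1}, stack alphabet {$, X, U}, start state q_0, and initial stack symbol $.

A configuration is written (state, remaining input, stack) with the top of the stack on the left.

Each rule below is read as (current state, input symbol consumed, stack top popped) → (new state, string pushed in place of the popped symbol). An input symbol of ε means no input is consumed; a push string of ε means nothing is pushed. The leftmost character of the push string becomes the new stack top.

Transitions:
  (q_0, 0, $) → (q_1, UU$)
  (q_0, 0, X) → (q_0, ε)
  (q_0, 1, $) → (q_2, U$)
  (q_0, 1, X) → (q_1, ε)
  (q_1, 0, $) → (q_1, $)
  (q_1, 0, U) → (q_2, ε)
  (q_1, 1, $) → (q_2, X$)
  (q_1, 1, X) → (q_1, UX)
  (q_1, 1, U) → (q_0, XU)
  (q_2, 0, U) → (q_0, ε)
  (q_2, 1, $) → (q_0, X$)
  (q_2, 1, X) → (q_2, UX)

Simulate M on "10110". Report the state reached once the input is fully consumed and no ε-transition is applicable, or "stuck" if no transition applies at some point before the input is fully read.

(q_0, 10110, $) ⊢ (q_2, 0110, U$) ⊢ (q_0, 110, $) ⊢ (q_2, 10, U$)
No transition for (q_2, 1, top U); M blocks with input 10 remaining.

stuck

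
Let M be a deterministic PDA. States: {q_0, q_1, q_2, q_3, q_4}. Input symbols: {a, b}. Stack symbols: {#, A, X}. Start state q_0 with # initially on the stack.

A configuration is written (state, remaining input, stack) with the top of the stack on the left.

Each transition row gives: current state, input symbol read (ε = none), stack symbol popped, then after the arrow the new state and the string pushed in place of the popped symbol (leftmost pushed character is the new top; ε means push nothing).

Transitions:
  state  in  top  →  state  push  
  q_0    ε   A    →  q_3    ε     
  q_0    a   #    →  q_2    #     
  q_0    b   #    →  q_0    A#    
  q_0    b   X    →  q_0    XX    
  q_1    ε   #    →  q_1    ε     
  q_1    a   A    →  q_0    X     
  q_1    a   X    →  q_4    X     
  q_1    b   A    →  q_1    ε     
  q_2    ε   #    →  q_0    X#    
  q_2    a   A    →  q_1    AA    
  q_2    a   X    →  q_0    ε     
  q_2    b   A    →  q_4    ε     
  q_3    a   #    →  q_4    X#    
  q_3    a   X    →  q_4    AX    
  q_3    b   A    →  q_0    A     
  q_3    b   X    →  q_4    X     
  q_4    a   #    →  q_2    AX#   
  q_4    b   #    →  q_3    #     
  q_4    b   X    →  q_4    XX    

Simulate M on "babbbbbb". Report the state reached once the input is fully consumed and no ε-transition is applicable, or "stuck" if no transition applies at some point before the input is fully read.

(q_0, babbbbbb, #)
  read b, top #: go to q_0, push A# → (q_0, abbbbbb, A#)
  ε-move, top A: go to q_3, push ε → (q_3, abbbbbb, #)
  read a, top #: go to q_4, push X# → (q_4, bbbbbb, X#)
  read b, top X: go to q_4, push XX → (q_4, bbbbb, XX#)
  read b, top X: go to q_4, push XX → (q_4, bbbb, XXX#)
  read b, top X: go to q_4, push XX → (q_4, bbb, XXXX#)
  read b, top X: go to q_4, push XX → (q_4, bb, XXXXX#)
  read b, top X: go to q_4, push XX → (q_4, b, XXXXXX#)
  read b, top X: go to q_4, push XX → (q_4, ε, XXXXXXX#)
All input consumed; M is in state q_4.

q_4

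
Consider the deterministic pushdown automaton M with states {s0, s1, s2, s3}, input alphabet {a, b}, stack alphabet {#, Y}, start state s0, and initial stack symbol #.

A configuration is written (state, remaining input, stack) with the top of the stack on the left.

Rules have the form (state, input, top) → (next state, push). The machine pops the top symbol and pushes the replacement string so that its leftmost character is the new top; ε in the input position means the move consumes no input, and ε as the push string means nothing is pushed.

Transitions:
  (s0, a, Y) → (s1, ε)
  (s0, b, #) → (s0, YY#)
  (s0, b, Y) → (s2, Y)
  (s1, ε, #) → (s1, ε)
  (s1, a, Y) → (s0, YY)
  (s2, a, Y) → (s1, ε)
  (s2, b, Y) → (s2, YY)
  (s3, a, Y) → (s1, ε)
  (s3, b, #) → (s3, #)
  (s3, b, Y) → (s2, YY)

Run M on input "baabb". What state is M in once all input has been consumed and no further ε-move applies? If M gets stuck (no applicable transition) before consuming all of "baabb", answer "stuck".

s2

(s0, baabb, #) ⊢ (s0, aabb, YY#) ⊢ (s1, abb, Y#) ⊢ (s0, bb, YY#) ⊢ (s2, b, YY#) ⊢ (s2, ε, YYY#)
All input consumed; M is in state s2.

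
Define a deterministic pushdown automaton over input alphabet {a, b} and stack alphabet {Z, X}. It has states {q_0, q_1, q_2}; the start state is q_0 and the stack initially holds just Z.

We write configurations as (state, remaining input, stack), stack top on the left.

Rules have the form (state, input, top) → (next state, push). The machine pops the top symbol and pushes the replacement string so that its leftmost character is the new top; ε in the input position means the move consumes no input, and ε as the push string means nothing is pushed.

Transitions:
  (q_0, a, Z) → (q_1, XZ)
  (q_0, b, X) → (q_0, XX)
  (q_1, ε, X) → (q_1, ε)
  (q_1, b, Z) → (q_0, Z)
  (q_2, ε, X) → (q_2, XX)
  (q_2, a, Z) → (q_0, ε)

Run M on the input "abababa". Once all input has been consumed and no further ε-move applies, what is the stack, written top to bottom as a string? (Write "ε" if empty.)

(q_0, abababa, Z)
  read a, top Z: go to q_1, push XZ → (q_1, bababa, XZ)
  ε-move, top X: go to q_1, push ε → (q_1, bababa, Z)
  read b, top Z: go to q_0, push Z → (q_0, ababa, Z)
  read a, top Z: go to q_1, push XZ → (q_1, baba, XZ)
  ε-move, top X: go to q_1, push ε → (q_1, baba, Z)
  read b, top Z: go to q_0, push Z → (q_0, aba, Z)
  read a, top Z: go to q_1, push XZ → (q_1, ba, XZ)
  ε-move, top X: go to q_1, push ε → (q_1, ba, Z)
  read b, top Z: go to q_0, push Z → (q_0, a, Z)
  read a, top Z: go to q_1, push XZ → (q_1, ε, XZ)
  ε-move, top X: go to q_1, push ε → (q_1, ε, Z)
All input consumed in state q_1 with stack Z.

Z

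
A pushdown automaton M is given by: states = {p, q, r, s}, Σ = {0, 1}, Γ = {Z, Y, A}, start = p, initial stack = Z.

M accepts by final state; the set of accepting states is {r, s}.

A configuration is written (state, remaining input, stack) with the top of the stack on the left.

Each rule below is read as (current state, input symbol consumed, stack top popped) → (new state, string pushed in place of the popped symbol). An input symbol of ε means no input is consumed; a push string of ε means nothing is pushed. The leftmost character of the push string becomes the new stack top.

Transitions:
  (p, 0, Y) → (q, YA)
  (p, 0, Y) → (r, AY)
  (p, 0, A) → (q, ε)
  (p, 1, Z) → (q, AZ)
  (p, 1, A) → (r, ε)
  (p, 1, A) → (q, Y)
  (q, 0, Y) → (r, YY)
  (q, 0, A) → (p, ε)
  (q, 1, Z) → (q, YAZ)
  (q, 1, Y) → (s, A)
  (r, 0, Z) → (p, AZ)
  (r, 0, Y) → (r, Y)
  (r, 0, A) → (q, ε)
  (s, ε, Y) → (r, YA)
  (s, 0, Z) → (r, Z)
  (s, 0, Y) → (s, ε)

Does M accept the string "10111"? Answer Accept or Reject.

No computation consumes all input and reaches a final state.

Reject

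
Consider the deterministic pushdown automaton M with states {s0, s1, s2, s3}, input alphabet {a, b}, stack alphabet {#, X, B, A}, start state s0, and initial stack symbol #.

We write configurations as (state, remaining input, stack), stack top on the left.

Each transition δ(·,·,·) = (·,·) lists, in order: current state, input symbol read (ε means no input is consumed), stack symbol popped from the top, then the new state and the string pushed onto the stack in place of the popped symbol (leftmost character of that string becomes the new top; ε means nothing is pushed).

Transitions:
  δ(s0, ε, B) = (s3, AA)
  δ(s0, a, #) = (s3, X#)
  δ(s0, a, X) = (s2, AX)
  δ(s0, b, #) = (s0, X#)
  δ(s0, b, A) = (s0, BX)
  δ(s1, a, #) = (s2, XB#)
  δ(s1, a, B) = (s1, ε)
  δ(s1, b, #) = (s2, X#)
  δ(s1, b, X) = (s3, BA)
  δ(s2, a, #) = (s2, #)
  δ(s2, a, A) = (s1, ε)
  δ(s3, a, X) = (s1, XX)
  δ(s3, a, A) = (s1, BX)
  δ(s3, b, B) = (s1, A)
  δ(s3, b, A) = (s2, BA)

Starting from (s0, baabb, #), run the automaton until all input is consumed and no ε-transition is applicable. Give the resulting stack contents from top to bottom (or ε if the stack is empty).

AA#

(s0, baabb, #) ⊢ (s0, aabb, X#) ⊢ (s2, abb, AX#) ⊢ (s1, bb, X#) ⊢ (s3, b, BA#) ⊢ (s1, ε, AA#)
All input consumed in state s1 with stack AA#.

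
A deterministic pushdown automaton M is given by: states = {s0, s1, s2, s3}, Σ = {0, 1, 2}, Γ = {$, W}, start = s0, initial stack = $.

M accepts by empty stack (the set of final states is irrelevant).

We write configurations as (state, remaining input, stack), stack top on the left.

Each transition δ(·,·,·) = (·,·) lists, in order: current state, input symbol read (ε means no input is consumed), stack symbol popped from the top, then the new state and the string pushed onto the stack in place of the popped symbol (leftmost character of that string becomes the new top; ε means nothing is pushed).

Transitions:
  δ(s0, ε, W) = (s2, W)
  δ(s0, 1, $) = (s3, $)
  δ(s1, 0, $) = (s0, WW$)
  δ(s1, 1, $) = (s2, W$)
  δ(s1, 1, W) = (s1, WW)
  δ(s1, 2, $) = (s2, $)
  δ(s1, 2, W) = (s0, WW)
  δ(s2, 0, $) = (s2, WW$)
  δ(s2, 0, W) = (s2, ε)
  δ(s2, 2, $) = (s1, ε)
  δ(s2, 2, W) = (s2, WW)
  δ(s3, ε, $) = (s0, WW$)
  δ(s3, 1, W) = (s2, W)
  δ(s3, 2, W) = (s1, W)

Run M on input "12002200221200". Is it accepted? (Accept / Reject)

(s0, 12002200221200, $)
  read 1, top $: go to s3, push $ → (s3, 2002200221200, $)
  ε-move, top $: go to s0, push WW$ → (s0, 2002200221200, WW$)
  ε-move, top W: go to s2, push W → (s2, 2002200221200, WW$)
  read 2, top W: go to s2, push WW → (s2, 002200221200, WWW$)
  read 0, top W: go to s2, push ε → (s2, 02200221200, WW$)
  read 0, top W: go to s2, push ε → (s2, 2200221200, W$)
  read 2, top W: go to s2, push WW → (s2, 200221200, WW$)
  read 2, top W: go to s2, push WW → (s2, 00221200, WWW$)
  read 0, top W: go to s2, push ε → (s2, 0221200, WW$)
  read 0, top W: go to s2, push ε → (s2, 221200, W$)
  read 2, top W: go to s2, push WW → (s2, 21200, WW$)
  read 2, top W: go to s2, push WW → (s2, 1200, WWW$)
No transition applies at (s2, 1200, WWW$); input not fully consumed.

Reject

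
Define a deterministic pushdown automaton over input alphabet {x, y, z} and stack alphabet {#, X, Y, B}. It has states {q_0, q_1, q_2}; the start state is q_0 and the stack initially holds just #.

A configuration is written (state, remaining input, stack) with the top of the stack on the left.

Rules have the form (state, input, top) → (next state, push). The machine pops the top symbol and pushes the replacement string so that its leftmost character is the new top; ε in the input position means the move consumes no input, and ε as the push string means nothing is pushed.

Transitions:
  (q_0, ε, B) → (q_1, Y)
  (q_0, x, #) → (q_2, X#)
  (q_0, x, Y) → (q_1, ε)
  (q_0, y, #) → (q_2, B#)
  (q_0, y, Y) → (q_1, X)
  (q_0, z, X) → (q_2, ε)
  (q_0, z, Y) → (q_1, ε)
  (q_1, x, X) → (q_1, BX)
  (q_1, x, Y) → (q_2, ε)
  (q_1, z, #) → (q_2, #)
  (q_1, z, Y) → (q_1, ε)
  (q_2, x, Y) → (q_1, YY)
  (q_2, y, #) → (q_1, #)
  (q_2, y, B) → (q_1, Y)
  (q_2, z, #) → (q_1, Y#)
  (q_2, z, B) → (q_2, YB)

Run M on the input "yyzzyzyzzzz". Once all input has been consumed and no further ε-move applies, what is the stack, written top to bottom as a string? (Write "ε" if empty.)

#

(q_0, yyzzyzyzzzz, #)
  read y, top #: go to q_2, push B# → (q_2, yzzyzyzzzz, B#)
  read y, top B: go to q_1, push Y → (q_1, zzyzyzzzz, Y#)
  read z, top Y: go to q_1, push ε → (q_1, zyzyzzzz, #)
  read z, top #: go to q_2, push # → (q_2, yzyzzzz, #)
  read y, top #: go to q_1, push # → (q_1, zyzzzz, #)
  read z, top #: go to q_2, push # → (q_2, yzzzz, #)
  read y, top #: go to q_1, push # → (q_1, zzzz, #)
  read z, top #: go to q_2, push # → (q_2, zzz, #)
  read z, top #: go to q_1, push Y# → (q_1, zz, Y#)
  read z, top Y: go to q_1, push ε → (q_1, z, #)
  read z, top #: go to q_2, push # → (q_2, ε, #)
All input consumed in state q_2 with stack #.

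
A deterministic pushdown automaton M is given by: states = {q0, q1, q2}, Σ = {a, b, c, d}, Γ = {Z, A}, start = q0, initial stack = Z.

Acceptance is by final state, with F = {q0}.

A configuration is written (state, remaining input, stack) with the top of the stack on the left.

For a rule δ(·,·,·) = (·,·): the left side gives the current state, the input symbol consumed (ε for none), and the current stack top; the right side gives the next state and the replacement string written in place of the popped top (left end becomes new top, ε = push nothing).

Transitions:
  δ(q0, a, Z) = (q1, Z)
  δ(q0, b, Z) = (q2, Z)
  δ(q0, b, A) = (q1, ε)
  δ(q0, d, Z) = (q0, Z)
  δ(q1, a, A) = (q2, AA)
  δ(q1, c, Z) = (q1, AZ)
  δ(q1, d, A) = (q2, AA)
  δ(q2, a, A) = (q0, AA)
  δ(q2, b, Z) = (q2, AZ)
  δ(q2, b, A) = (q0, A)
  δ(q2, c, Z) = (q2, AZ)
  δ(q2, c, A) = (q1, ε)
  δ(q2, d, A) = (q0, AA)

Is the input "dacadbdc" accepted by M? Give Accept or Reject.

Reject

(q0, dacadbdc, Z)
  read d, top Z: go to q0, push Z → (q0, acadbdc, Z)
  read a, top Z: go to q1, push Z → (q1, cadbdc, Z)
  read c, top Z: go to q1, push AZ → (q1, adbdc, AZ)
  read a, top A: go to q2, push AA → (q2, dbdc, AAZ)
  read d, top A: go to q0, push AA → (q0, bdc, AAAZ)
  read b, top A: go to q1, push ε → (q1, dc, AAZ)
  read d, top A: go to q2, push AA → (q2, c, AAAZ)
  read c, top A: go to q1, push ε → (q1, ε, AAZ)
All input consumed; state q1 ∉ F and no further ε-move applies.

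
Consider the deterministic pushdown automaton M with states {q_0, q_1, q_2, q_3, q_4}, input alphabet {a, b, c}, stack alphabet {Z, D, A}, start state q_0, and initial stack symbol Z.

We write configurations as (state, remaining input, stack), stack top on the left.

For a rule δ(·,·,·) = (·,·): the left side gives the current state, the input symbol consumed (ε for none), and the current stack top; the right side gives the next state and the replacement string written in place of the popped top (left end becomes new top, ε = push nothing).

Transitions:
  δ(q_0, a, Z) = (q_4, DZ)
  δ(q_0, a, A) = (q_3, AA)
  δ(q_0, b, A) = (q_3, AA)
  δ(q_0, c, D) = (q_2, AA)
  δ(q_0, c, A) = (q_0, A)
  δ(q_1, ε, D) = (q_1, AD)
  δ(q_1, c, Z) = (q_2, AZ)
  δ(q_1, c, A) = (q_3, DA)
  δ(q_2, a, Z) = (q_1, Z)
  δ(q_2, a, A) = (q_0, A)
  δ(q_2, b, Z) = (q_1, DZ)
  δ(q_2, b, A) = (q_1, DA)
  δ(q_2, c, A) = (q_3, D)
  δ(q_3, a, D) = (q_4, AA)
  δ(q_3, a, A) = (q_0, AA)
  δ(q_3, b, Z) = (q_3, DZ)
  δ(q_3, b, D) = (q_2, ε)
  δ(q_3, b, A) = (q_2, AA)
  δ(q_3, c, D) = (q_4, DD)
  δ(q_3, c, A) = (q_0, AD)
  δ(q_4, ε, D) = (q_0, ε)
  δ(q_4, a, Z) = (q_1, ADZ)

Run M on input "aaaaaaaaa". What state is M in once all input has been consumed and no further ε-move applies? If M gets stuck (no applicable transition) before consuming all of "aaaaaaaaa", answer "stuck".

(q_0, aaaaaaaaa, Z) ⊢ (q_4, aaaaaaaa, DZ) ⊢ (q_0, aaaaaaaa, Z) ⊢ (q_4, aaaaaaa, DZ) ⊢ (q_0, aaaaaaa, Z) ⊢ (q_4, aaaaaa, DZ) ⊢ (q_0, aaaaaa, Z) ⊢ (q_4, aaaaa, DZ) ⊢ (q_0, aaaaa, Z) ⊢ (q_4, aaaa, DZ) ⊢ (q_0, aaaa, Z) ⊢ (q_4, aaa, DZ) ⊢ (q_0, aaa, Z) ⊢ (q_4, aa, DZ) ⊢ (q_0, aa, Z) ⊢ (q_4, a, DZ) ⊢ (q_0, a, Z) ⊢ (q_4, ε, DZ) ⊢ (q_0, ε, Z)
All input consumed; M is in state q_0.

q_0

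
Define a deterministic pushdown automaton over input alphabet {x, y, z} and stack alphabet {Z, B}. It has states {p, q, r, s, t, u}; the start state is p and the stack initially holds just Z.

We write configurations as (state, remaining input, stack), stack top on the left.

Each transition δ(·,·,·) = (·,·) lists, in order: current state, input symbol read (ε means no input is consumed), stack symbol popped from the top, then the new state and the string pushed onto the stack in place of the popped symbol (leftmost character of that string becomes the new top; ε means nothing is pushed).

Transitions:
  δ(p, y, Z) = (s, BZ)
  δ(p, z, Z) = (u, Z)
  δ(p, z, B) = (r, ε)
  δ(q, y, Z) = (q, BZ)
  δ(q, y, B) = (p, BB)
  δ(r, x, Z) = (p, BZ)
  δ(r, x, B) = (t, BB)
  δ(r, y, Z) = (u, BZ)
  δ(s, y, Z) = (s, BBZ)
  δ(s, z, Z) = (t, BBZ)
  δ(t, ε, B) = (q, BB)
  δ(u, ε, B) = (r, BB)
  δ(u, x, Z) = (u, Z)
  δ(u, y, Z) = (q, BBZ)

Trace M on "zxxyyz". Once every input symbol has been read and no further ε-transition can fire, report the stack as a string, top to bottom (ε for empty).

(p, zxxyyz, Z) ⊢ (u, xxyyz, Z) ⊢ (u, xyyz, Z) ⊢ (u, yyz, Z) ⊢ (q, yz, BBZ) ⊢ (p, z, BBBZ) ⊢ (r, ε, BBZ)
All input consumed in state r with stack BBZ.

BBZ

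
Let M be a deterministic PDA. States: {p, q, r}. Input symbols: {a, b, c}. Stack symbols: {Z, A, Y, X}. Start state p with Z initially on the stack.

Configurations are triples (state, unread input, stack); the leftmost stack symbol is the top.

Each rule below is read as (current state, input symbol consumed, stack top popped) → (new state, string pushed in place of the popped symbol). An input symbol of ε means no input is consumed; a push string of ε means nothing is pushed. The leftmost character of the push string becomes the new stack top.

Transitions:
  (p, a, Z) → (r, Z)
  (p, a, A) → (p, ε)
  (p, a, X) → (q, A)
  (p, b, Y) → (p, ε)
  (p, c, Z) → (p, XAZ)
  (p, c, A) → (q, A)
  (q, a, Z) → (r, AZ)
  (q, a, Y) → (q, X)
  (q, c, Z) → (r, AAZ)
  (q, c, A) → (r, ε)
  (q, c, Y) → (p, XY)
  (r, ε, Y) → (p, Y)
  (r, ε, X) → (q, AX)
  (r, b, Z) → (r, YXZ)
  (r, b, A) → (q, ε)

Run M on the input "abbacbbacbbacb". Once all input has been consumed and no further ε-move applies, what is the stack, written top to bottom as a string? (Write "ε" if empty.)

YXZ

(p, abbacbbacbbacb, Z) ⊢ (r, bbacbbacbbacb, Z) ⊢ (r, bacbbacbbacb, YXZ) ⊢ (p, bacbbacbbacb, YXZ) ⊢ (p, acbbacbbacb, XZ) ⊢ (q, cbbacbbacb, AZ) ⊢ (r, bbacbbacb, Z) ⊢ (r, bacbbacb, YXZ) ⊢ (p, bacbbacb, YXZ) ⊢ (p, acbbacb, XZ) ⊢ (q, cbbacb, AZ) ⊢ (r, bbacb, Z) ⊢ (r, bacb, YXZ) ⊢ (p, bacb, YXZ) ⊢ (p, acb, XZ) ⊢ (q, cb, AZ) ⊢ (r, b, Z) ⊢ (r, ε, YXZ) ⊢ (p, ε, YXZ)
All input consumed in state p with stack YXZ.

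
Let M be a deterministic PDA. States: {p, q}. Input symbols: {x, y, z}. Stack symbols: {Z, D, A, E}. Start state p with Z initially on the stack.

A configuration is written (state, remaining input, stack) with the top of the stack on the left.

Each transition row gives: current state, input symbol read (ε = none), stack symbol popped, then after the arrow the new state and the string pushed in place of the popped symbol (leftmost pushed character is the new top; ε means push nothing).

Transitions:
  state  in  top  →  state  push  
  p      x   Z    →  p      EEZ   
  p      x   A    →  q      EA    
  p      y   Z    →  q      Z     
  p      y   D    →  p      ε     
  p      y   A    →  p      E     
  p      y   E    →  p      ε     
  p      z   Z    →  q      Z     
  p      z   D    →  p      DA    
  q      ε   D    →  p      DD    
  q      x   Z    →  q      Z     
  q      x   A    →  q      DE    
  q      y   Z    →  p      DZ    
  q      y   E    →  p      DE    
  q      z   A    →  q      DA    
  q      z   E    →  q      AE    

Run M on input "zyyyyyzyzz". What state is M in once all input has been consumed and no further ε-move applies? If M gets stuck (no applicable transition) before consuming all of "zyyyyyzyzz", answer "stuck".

(p, zyyyyyzyzz, Z)
  read z, top Z: go to q, push Z → (q, yyyyyzyzz, Z)
  read y, top Z: go to p, push DZ → (p, yyyyzyzz, DZ)
  read y, top D: go to p, push ε → (p, yyyzyzz, Z)
  read y, top Z: go to q, push Z → (q, yyzyzz, Z)
  read y, top Z: go to p, push DZ → (p, yzyzz, DZ)
  read y, top D: go to p, push ε → (p, zyzz, Z)
  read z, top Z: go to q, push Z → (q, yzz, Z)
  read y, top Z: go to p, push DZ → (p, zz, DZ)
  read z, top D: go to p, push DA → (p, z, DAZ)
  read z, top D: go to p, push DA → (p, ε, DAAZ)
All input consumed; M is in state p.

p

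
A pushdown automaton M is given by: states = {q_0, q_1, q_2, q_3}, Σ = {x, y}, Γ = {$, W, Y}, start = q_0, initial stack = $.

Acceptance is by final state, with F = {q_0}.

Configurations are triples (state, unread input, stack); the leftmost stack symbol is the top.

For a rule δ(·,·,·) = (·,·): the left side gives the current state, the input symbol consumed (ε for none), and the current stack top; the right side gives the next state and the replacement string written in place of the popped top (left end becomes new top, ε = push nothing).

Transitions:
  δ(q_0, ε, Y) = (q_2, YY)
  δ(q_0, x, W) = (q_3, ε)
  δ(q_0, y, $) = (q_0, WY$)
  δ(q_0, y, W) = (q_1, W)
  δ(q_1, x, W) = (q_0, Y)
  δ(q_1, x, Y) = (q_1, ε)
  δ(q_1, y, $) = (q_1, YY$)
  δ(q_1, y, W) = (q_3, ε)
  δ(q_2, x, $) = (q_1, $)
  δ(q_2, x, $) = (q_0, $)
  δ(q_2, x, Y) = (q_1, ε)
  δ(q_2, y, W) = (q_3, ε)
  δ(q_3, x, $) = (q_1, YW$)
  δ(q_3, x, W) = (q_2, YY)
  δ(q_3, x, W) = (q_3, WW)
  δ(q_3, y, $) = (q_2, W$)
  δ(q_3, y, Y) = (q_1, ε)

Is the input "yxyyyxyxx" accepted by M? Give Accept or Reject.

Reject

No computation consumes all input and reaches a final state.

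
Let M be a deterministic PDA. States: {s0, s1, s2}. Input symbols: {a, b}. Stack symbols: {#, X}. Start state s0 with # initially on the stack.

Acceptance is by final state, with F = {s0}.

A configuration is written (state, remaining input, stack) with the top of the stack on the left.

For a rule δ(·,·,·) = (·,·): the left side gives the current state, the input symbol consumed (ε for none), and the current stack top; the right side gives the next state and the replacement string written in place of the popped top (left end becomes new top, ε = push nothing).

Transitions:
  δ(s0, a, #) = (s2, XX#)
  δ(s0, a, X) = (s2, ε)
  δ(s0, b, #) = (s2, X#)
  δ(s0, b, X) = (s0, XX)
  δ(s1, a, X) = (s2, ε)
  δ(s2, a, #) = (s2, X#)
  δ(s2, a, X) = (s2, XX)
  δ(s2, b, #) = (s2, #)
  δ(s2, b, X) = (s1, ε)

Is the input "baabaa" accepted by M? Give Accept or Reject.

(s0, baabaa, #)
  read b, top #: go to s2, push X# → (s2, aabaa, X#)
  read a, top X: go to s2, push XX → (s2, abaa, XX#)
  read a, top X: go to s2, push XX → (s2, baa, XXX#)
  read b, top X: go to s1, push ε → (s1, aa, XX#)
  read a, top X: go to s2, push ε → (s2, a, X#)
  read a, top X: go to s2, push XX → (s2, ε, XX#)
All input consumed; state s2 ∉ F and no further ε-move applies.

Reject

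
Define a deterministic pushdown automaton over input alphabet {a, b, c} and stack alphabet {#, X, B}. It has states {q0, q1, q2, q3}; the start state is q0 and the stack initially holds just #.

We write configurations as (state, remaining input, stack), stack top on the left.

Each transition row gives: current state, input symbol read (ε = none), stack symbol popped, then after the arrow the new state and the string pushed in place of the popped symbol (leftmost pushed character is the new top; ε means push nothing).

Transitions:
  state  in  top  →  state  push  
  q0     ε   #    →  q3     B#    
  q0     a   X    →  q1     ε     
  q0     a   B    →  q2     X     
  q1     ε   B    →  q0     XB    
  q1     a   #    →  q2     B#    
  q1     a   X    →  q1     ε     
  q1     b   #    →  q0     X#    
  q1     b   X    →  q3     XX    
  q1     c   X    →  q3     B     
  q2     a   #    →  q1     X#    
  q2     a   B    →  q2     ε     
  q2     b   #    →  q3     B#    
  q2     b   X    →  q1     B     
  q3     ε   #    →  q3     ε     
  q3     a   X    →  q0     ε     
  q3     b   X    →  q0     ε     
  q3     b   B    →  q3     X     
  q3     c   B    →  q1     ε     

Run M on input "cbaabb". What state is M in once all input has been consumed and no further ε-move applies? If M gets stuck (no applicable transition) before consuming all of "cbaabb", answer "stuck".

(q0, cbaabb, #)
  ε-move, top #: go to q3, push B# → (q3, cbaabb, B#)
  read c, top B: go to q1, push ε → (q1, baabb, #)
  read b, top #: go to q0, push X# → (q0, aabb, X#)
  read a, top X: go to q1, push ε → (q1, abb, #)
  read a, top #: go to q2, push B# → (q2, bb, B#)
No transition for (q2, b, top B); M blocks with input bb remaining.

stuck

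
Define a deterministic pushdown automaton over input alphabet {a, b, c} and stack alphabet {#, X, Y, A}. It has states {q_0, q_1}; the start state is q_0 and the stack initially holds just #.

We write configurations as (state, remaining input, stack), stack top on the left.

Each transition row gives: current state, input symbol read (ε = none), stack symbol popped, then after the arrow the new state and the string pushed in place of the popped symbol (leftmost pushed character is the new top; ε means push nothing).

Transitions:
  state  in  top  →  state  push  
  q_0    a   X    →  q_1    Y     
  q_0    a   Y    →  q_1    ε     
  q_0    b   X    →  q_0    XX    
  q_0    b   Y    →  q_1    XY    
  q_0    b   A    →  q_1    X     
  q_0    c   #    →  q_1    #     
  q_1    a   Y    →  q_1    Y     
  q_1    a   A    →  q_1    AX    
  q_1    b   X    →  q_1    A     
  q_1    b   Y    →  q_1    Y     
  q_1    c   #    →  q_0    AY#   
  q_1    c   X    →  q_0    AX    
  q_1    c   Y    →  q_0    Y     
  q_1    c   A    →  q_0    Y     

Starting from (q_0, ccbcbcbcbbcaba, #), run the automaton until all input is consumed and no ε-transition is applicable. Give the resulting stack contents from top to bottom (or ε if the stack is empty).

(q_0, ccbcbcbcbbcaba, #) ⊢ (q_1, cbcbcbcbbcaba, #) ⊢ (q_0, bcbcbcbbcaba, AY#) ⊢ (q_1, cbcbcbbcaba, XY#) ⊢ (q_0, bcbcbbcaba, AXY#) ⊢ (q_1, cbcbbcaba, XXY#) ⊢ (q_0, bcbbcaba, AXXY#) ⊢ (q_1, cbbcaba, XXXY#) ⊢ (q_0, bbcaba, AXXXY#) ⊢ (q_1, bcaba, XXXXY#) ⊢ (q_1, caba, AXXXY#) ⊢ (q_0, aba, YXXXY#) ⊢ (q_1, ba, XXXY#) ⊢ (q_1, a, AXXY#) ⊢ (q_1, ε, AXXXY#)
All input consumed in state q_1 with stack AXXXY#.

AXXXY#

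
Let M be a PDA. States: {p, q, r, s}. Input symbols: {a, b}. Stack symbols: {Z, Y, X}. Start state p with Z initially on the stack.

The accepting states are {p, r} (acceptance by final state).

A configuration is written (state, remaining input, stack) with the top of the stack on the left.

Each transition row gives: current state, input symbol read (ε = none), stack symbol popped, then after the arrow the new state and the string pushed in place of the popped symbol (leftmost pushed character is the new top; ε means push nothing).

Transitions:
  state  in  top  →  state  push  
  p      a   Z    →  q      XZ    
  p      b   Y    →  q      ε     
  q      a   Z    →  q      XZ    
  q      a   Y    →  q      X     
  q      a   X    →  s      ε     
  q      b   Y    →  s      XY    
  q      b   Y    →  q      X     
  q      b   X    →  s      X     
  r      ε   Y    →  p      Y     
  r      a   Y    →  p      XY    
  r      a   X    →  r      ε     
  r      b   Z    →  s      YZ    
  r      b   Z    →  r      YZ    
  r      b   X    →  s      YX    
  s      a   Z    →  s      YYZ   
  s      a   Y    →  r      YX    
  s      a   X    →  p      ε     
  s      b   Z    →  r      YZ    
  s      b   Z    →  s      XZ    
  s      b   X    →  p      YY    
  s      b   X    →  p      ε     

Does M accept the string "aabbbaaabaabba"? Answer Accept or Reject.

No computation consumes all input and reaches a final state.

Reject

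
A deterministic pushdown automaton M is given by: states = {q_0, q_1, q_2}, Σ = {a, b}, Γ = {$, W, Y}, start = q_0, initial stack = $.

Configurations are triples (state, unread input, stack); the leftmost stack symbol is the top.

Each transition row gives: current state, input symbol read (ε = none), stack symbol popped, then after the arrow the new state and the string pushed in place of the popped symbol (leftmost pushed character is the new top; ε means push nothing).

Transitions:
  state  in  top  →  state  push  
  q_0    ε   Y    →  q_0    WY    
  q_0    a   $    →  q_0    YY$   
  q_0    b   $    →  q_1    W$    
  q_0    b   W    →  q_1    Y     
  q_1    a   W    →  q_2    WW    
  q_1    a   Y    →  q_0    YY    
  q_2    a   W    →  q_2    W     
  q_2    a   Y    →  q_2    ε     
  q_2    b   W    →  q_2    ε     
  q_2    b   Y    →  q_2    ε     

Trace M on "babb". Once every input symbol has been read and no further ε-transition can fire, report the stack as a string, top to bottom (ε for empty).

$

(q_0, babb, $)
  read b, top $: go to q_1, push W$ → (q_1, abb, W$)
  read a, top W: go to q_2, push WW → (q_2, bb, WW$)
  read b, top W: go to q_2, push ε → (q_2, b, W$)
  read b, top W: go to q_2, push ε → (q_2, ε, $)
All input consumed in state q_2 with stack $.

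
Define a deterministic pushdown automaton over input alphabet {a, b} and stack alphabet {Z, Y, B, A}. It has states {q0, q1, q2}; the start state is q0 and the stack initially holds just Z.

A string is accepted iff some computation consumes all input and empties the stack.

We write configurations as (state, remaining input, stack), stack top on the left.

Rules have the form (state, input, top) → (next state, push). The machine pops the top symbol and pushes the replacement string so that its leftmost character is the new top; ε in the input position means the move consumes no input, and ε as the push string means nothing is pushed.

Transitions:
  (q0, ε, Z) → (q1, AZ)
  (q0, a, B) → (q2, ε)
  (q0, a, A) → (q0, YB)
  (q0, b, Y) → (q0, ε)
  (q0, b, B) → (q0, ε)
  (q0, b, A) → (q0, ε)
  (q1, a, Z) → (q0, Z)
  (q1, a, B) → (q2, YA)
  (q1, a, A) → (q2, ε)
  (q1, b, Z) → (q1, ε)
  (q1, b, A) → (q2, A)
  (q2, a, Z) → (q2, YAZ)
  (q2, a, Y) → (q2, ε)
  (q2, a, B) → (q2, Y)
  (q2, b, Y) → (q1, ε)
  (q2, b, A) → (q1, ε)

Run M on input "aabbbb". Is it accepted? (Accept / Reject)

(q0, aabbbb, Z) ⊢ (q1, aabbbb, AZ) ⊢ (q2, abbbb, Z) ⊢ (q2, bbbb, YAZ) ⊢ (q1, bbb, AZ) ⊢ (q2, bb, AZ) ⊢ (q1, b, Z) ⊢ (q1, ε, ε)
All input consumed and the stack is empty.

Accept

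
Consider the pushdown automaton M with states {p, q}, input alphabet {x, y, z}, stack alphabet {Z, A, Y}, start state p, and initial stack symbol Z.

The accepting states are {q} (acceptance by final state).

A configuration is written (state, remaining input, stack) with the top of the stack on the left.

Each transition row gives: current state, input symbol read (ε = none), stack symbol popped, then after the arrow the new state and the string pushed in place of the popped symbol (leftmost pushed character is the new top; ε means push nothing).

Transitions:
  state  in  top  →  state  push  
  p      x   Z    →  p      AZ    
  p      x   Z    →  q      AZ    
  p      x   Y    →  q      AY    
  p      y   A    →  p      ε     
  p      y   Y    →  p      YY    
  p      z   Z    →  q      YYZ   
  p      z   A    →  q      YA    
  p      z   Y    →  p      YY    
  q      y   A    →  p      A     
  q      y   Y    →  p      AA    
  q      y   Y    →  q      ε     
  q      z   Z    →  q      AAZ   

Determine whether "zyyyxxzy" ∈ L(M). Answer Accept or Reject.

Reject

No computation consumes all input and reaches a final state.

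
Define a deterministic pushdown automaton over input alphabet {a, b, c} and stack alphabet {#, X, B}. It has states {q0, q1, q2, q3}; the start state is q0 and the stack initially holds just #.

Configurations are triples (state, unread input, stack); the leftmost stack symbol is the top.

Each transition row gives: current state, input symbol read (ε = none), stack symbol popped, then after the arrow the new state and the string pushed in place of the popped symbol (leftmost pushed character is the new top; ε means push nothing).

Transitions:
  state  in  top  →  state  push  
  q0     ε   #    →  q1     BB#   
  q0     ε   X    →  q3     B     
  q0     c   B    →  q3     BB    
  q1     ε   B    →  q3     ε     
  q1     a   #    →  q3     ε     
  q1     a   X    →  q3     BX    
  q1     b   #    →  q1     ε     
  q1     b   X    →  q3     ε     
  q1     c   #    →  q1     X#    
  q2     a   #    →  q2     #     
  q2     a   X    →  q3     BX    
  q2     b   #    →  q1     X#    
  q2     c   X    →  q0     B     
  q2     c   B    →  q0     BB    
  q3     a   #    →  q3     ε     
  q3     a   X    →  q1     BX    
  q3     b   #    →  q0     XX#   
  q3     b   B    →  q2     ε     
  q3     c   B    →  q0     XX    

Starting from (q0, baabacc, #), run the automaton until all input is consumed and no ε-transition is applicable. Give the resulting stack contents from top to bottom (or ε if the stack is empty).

BXXX#

(q0, baabacc, #) ⊢ (q1, baabacc, BB#) ⊢ (q3, baabacc, B#) ⊢ (q2, aabacc, #) ⊢ (q2, abacc, #) ⊢ (q2, bacc, #) ⊢ (q1, acc, X#) ⊢ (q3, cc, BX#) ⊢ (q0, c, XXX#) ⊢ (q3, c, BXX#) ⊢ (q0, ε, XXXX#) ⊢ (q3, ε, BXXX#)
All input consumed in state q3 with stack BXXX#.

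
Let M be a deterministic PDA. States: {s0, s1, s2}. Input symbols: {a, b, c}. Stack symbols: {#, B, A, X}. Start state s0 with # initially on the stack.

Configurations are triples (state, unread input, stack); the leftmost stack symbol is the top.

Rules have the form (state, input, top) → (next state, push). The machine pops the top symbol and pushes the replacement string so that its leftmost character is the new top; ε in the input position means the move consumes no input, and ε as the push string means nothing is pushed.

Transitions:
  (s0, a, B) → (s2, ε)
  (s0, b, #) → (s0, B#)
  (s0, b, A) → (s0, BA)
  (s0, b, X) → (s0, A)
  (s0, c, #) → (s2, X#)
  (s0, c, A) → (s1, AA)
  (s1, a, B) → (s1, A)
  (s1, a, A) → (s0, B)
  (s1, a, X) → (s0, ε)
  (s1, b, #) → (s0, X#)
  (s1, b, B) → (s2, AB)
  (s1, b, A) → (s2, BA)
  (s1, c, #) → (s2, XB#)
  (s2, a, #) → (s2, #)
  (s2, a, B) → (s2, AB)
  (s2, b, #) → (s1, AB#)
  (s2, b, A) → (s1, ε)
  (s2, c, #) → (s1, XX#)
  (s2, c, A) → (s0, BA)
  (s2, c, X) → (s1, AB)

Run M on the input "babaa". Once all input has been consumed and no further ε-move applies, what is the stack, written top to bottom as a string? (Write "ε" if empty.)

B#

(s0, babaa, #) ⊢ (s0, abaa, B#) ⊢ (s2, baa, #) ⊢ (s1, aa, AB#) ⊢ (s0, a, BB#) ⊢ (s2, ε, B#)
All input consumed in state s2 with stack B#.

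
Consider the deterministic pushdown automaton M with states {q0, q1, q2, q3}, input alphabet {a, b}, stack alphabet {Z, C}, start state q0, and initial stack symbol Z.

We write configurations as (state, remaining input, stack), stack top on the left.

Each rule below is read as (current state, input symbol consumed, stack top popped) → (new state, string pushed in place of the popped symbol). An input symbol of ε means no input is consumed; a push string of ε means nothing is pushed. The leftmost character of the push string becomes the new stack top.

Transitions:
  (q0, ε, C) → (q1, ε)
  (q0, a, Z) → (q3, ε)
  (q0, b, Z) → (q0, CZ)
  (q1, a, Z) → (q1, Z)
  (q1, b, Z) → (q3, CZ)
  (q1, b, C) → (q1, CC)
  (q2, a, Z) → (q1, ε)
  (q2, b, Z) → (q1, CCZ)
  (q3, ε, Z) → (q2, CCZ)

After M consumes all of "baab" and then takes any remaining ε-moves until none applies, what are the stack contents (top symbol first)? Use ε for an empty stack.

(q0, baab, Z) ⊢ (q0, aab, CZ) ⊢ (q1, aab, Z) ⊢ (q1, ab, Z) ⊢ (q1, b, Z) ⊢ (q3, ε, CZ)
All input consumed in state q3 with stack CZ.

CZ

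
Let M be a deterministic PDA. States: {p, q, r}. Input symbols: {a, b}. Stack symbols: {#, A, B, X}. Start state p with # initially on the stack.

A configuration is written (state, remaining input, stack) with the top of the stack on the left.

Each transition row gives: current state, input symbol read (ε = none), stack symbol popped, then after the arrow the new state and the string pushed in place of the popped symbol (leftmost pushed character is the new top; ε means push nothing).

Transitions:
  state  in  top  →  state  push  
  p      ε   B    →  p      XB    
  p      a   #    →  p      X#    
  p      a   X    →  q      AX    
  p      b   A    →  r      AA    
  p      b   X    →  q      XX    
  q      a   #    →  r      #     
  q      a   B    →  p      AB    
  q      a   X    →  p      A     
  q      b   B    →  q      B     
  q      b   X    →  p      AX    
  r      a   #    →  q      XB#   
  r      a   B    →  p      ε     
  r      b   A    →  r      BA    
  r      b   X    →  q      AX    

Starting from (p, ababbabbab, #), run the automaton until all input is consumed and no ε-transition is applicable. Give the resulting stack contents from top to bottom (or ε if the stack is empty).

(p, ababbabbab, #)
  read a, top #: go to p, push X# → (p, babbabbab, X#)
  read b, top X: go to q, push XX → (q, abbabbab, XX#)
  read a, top X: go to p, push A → (p, bbabbab, AX#)
  read b, top A: go to r, push AA → (r, babbab, AAX#)
  read b, top A: go to r, push BA → (r, abbab, BAAX#)
  read a, top B: go to p, push ε → (p, bbab, AAX#)
  read b, top A: go to r, push AA → (r, bab, AAAX#)
  read b, top A: go to r, push BA → (r, ab, BAAAX#)
  read a, top B: go to p, push ε → (p, b, AAAX#)
  read b, top A: go to r, push AA → (r, ε, AAAAX#)
All input consumed in state r with stack AAAAX#.

AAAAX#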